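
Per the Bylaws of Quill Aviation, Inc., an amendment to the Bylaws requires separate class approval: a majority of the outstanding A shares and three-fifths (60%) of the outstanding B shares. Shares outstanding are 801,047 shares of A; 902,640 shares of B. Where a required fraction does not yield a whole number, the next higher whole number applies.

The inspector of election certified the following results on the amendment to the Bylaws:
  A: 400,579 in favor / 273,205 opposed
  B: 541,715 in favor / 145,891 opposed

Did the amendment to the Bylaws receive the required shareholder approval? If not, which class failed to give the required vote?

Approved — every class gave the required vote.

A: a majority of 801047 is 400524; 400,524 required, 400,579 in favor — approved.
B: 3/5 of 902640 = 541584; 541,584 required, 541,715 in favor — approved.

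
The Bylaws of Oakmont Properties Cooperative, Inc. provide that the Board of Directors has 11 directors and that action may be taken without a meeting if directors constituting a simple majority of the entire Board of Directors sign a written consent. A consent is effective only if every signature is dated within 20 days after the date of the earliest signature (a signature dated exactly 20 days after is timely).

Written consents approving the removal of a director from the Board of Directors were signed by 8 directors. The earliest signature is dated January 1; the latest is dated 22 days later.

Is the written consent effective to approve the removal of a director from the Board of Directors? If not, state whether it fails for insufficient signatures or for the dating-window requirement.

Not effective — dating-window requirement not satisfied.

Signatures required: a simple majority of 11 — a majority of 11 is 6, so 6 needed; 8 signed. Sufficient.
Dating window: the latest signature is 22 days after the earliest; the limit is 20 days. Outside the window.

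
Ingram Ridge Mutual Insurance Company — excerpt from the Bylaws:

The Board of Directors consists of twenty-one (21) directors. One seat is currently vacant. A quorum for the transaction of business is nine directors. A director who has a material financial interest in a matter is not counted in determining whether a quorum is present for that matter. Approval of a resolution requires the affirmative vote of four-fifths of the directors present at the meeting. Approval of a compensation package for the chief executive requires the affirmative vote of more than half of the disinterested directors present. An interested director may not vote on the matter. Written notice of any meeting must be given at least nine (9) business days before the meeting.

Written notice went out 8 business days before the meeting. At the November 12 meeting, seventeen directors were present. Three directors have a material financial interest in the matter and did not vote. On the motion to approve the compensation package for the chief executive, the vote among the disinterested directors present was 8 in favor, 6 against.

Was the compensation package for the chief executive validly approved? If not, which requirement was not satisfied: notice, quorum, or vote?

Notice: 8 business days given; 9 required (8 < 9). Not satisfied.
Quorum: 17 present, but the 3 interested directors do not count, leaving 14. Quorum is 9. Satisfied.
Vote: the compensation package for the chief executive requires a majority of the disinterested directors present (17 − 3 = 14). A majority of 14 is 8, so 8 affirmative votes are needed; 8 voted in favor. Satisfied.

Invalid — notice requirement not satisfied.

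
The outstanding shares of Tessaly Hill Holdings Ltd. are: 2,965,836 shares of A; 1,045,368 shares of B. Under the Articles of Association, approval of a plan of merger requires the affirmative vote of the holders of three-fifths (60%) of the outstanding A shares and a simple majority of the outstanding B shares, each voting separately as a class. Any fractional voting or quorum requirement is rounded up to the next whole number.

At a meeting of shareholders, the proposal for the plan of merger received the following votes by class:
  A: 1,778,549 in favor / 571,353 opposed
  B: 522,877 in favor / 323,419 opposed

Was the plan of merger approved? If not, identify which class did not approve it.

A: 3/5 of 2965836 = 1779501.60, rounded up to 1779502; 1,779,502 required, 1,778,549 in favor — not approved.
B: a majority of 1045368 is 522685; 522,685 required, 522,877 in favor — approved.

Not approved — the A shares did not give the required vote.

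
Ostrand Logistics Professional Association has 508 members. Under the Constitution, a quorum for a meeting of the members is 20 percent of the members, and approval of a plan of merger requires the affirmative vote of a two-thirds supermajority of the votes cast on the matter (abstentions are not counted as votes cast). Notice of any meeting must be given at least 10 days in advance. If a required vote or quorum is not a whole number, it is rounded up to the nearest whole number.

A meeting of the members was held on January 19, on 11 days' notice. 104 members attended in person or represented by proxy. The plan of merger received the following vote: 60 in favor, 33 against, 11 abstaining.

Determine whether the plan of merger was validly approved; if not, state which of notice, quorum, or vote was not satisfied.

Invalid — vote requirement not satisfied.

Notice: 11 days given; 10 required. Satisfied.
Quorum: 20% of 508 = 101.60, rounded up to 102; 104 present. Satisfied.
Vote: requires two-thirds of the votes cast (104 − 11 abstaining = 93); 2/3 of 93 = 62, so 62 needed; 60 in favor. Not satisfied.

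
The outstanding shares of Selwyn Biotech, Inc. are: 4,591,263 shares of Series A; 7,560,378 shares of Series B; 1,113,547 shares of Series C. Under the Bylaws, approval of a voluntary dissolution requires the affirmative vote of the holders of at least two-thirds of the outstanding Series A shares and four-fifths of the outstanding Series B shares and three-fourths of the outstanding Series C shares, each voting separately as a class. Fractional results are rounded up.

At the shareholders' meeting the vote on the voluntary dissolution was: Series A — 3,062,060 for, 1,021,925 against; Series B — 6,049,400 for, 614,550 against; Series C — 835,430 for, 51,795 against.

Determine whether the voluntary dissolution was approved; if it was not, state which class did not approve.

Series A: 2/3 of 4591263 = 3060842; 3,060,842 required, 3,062,060 in favor — approved.
Series B: 4/5 of 7560378 = 6048302.40, rounded up to 6048303; 6,048,303 required, 6,049,400 in favor — approved.
Series C: 3/4 of 1113547 = 835160.25, rounded up to 835161; 835,161 required, 835,430 in favor — approved.

Approved — every class gave the required vote.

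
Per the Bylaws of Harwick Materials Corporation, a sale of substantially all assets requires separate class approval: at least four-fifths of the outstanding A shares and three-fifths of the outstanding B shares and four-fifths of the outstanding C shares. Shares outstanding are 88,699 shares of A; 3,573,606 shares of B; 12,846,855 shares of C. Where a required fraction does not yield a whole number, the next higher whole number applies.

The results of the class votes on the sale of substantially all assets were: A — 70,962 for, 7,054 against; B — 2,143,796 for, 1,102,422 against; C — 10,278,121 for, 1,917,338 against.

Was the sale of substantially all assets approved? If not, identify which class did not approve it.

A: 4/5 of 88699 = 70959.20, rounded up to 70960; 70,960 required, 70,962 in favor — approved.
B: 3/5 of 3573606 = 2144163.60, rounded up to 2144164; 2,144,164 required, 2,143,796 in favor — not approved.
C: 4/5 of 12846855 = 10277484; 10,277,484 required, 10,278,121 in favor — approved.

Not approved — the B shares did not give the required vote.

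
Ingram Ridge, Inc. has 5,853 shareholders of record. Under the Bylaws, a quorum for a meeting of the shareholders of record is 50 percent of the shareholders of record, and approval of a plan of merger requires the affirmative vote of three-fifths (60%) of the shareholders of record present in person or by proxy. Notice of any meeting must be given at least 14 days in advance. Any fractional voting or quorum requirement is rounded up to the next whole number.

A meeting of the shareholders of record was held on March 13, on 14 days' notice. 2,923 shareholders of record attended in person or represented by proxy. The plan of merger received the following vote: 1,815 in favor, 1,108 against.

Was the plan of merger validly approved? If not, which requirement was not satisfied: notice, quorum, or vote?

Invalid — quorum requirement not satisfied.

Notice: 14 days given; 14 required. Satisfied.
Quorum: 50% of 5,853 = 2,926.50, rounded up to 2,927; 2,923 present. Not satisfied.
Vote: requires three-fifths of those present (2,923); 3/5 of 2923 = 1753.80, rounded up to 1754, so 1,754 needed; 1,815 in favor. Satisfied.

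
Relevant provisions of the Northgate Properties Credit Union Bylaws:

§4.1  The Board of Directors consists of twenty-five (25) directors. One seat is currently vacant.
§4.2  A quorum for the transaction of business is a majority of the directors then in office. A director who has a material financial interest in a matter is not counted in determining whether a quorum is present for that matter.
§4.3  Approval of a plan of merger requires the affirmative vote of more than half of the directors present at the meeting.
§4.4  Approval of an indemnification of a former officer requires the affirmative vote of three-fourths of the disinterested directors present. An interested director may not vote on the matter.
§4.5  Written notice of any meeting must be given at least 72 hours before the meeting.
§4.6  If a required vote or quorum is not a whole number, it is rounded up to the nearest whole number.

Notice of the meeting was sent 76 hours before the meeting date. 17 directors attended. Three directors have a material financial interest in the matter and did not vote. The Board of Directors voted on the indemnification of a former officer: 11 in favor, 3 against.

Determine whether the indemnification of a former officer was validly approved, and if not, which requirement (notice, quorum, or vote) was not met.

Valid — all requirements satisfied.

Notice: 76 hours given; 72 required (76 ≥ 72). Satisfied.
Quorum: 17 present, but the 3 interested directors do not count, leaving 14. Quorum is 13. Satisfied.
Vote: the indemnification of a former officer requires three-fourths of the disinterested directors present (17 − 3 = 14). 3/4 of 14 = 10.50, rounded up to 11, so 11 affirmative votes are needed; 11 voted in favor. Satisfied.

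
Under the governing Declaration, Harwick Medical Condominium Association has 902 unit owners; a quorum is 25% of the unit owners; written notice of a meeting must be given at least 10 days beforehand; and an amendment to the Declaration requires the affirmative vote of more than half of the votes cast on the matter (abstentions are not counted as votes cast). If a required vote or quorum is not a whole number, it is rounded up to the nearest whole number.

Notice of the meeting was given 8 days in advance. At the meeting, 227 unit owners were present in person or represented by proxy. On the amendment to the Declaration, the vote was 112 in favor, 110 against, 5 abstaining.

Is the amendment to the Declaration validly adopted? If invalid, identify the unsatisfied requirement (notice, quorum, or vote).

Invalid — notice requirement not satisfied.

Notice: 8 days given; 10 required. Not satisfied.
Quorum: 25% of 902 = 225.50, rounded up to 226; 227 present. Satisfied.
Vote: requires a majority of the votes cast (227 − 5 abstaining = 222); a majority of 222 is 112, so 112 needed; 112 in favor. Satisfied.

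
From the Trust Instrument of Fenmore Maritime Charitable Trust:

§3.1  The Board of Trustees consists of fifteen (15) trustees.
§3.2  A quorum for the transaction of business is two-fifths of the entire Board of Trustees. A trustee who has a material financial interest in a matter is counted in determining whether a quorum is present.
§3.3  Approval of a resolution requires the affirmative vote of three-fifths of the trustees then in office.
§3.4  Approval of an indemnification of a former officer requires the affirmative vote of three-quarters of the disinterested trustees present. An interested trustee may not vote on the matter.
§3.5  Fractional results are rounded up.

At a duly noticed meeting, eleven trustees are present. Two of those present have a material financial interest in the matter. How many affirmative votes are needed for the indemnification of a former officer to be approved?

7

The indemnification of a former officer requires three-fourths of the disinterested trustees present (11 − 2 = 9).
3/4 of 9 = 6.75, rounded up to 7.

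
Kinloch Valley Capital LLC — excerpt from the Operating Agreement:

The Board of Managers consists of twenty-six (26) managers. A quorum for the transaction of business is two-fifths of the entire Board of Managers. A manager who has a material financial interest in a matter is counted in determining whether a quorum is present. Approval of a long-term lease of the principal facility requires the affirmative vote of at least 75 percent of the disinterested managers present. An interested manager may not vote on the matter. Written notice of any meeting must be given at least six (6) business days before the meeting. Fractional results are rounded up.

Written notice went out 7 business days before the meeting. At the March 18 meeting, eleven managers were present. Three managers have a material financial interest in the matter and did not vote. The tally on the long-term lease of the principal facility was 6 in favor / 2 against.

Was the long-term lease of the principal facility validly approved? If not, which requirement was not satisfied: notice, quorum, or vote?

Valid — all requirements satisfied.

Notice: 7 business days given; 6 required (7 ≥ 6). Satisfied.
Quorum: 11 present (interested managers count toward quorum); quorum is 11. Satisfied.
Vote: the long-term lease of the principal facility requires three-fourths of the disinterested managers present (11 − 3 = 8). 3/4 of 8 = 6, so 6 affirmative votes are needed; 6 voted in favor. Satisfied.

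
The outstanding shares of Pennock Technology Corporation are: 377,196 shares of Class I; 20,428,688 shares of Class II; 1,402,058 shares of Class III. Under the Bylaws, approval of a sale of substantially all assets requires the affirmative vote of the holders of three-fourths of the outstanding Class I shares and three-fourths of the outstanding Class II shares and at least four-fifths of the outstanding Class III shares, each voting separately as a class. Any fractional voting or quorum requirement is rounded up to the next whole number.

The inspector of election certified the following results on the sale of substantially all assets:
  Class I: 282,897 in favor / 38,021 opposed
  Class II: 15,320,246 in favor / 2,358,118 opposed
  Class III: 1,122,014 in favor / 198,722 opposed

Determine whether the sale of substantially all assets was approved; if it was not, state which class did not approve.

Not approved — the Class II shares did not give the required vote.

Class I: 3/4 of 377196 = 282897; 282,897 required, 282,897 in favor — approved.
Class II: 3/4 of 20428688 = 15321516; 15,321,516 required, 15,320,246 in favor — not approved.
Class III: 4/5 of 1402058 = 1121646.40, rounded up to 1121647; 1,121,647 required, 1,122,014 in favor — approved.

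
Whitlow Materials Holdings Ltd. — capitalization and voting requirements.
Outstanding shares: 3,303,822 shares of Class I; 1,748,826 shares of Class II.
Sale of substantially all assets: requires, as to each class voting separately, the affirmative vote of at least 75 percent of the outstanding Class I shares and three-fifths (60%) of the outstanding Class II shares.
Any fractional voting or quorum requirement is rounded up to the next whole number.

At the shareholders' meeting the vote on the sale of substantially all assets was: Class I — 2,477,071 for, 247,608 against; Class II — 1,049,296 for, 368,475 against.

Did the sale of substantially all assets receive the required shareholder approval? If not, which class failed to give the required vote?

Not approved — the Class I shares did not give the required vote.

Class I: 3/4 of 3303822 = 2477866.50, rounded up to 2477867; 2,477,867 required, 2,477,071 in favor — not approved.
Class II: 3/5 of 1748826 = 1049295.60, rounded up to 1049296; 1,049,296 required, 1,049,296 in favor — approved.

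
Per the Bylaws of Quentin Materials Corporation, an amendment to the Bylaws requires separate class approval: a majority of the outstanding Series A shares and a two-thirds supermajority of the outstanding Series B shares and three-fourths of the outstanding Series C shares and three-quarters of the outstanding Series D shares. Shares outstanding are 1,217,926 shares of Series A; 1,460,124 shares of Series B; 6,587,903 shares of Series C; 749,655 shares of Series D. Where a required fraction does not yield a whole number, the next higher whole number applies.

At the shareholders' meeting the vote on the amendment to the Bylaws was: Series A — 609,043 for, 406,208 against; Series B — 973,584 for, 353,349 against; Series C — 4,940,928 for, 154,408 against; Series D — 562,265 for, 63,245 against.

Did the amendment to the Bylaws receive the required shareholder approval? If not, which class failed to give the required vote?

Approved — every class gave the required vote.

Series A: a majority of 1217926 is 608964; 608,964 required, 609,043 in favor — approved.
Series B: 2/3 of 1460124 = 973416; 973,416 required, 973,584 in favor — approved.
Series C: 3/4 of 6587903 = 4940927.25, rounded up to 4940928; 4,940,928 required, 4,940,928 in favor — approved.
Series D: 3/4 of 749655 = 562241.25, rounded up to 562242; 562,242 required, 562,265 in favor — approved.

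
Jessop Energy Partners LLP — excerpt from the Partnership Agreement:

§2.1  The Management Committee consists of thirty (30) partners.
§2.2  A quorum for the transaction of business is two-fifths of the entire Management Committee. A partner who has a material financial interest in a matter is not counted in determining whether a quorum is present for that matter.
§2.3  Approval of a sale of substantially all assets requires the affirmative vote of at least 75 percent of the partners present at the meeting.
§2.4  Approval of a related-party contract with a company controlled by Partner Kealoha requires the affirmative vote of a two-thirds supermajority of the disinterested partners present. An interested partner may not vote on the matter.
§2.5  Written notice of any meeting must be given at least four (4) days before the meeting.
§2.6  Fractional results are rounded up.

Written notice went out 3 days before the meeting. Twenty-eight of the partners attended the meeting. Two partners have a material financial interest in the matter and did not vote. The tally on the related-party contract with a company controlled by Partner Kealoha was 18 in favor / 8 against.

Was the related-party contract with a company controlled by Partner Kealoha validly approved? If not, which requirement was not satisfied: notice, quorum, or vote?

Invalid — notice requirement not satisfied.

Notice: 3 days given; 4 required (3 < 4). Not satisfied.
Quorum: 28 present, but the 2 interested partners do not count, leaving 26. Quorum is 12. Satisfied.
Vote: the related-party contract with a company controlled by Partner Kealoha requires two-thirds of the disinterested partners present (28 − 2 = 26). 2/3 of 26 = 17.33, rounded up to 18, so 18 affirmative votes are needed; 18 voted in favor. Satisfied.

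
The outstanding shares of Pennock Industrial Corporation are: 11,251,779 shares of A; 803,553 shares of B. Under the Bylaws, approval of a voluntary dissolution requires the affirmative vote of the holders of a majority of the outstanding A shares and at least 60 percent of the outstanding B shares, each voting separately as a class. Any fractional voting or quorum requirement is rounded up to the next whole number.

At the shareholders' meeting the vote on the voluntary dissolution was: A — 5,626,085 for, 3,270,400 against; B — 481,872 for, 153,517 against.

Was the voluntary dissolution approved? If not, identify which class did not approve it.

A: a majority of 11251779 is 5625890; 5,625,890 required, 5,626,085 in favor — approved.
B: 3/5 of 803553 = 482131.80, rounded up to 482132; 482,132 required, 481,872 in favor — not approved.

Not approved — the B shares did not give the required vote.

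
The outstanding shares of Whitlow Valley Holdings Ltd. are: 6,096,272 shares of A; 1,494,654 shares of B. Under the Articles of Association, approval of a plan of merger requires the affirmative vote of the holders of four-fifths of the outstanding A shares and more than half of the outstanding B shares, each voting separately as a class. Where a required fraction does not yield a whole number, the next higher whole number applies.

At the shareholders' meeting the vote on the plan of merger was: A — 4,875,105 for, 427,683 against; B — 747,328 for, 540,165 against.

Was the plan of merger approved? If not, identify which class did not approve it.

Not approved — the A shares did not give the required vote.

A: 4/5 of 6096272 = 4877017.60, rounded up to 4877018; 4,877,018 required, 4,875,105 in favor — not approved.
B: a majority of 1494654 is 747328; 747,328 required, 747,328 in favor — approved.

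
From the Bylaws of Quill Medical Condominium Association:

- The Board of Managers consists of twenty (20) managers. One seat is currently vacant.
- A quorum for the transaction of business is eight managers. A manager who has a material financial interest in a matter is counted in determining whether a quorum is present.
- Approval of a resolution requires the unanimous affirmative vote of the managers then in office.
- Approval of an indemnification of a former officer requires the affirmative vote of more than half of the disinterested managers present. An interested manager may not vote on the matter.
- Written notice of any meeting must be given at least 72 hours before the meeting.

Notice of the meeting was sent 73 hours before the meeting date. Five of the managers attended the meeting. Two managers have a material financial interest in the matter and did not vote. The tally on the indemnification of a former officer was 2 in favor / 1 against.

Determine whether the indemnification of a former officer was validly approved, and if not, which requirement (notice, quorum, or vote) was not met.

Notice: 73 hours given; 72 required (73 ≥ 72). Satisfied.
Quorum: 5 present (interested managers count toward quorum); quorum is 8. Not satisfied.
Vote: the indemnification of a former officer requires a majority of the disinterested managers present (5 − 2 = 3). A majority of 3 is 2, so 2 affirmative votes are needed; 2 voted in favor. Satisfied. (Moot — without a quorum no business can be validly transacted.)

Invalid — quorum requirement not satisfied.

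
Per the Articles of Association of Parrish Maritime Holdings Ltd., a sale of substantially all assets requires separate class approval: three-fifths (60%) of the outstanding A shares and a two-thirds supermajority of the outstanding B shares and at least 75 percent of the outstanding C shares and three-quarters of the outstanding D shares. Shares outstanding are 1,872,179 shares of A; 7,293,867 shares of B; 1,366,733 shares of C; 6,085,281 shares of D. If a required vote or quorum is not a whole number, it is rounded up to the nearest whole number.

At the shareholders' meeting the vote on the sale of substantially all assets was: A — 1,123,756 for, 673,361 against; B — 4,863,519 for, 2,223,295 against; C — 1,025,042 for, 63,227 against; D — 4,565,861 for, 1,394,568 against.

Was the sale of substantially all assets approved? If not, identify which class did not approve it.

Not approved — the C shares did not give the required vote.

A: 3/5 of 1872179 = 1123307.40, rounded up to 1123308; 1,123,308 required, 1,123,756 in favor — approved.
B: 2/3 of 7293867 = 4862578; 4,862,578 required, 4,863,519 in favor — approved.
C: 3/4 of 1366733 = 1025049.75, rounded up to 1025050; 1,025,050 required, 1,025,042 in favor — not approved.
D: 3/4 of 6085281 = 4563960.75, rounded up to 4563961; 4,563,961 required, 4,565,861 in favor — approved.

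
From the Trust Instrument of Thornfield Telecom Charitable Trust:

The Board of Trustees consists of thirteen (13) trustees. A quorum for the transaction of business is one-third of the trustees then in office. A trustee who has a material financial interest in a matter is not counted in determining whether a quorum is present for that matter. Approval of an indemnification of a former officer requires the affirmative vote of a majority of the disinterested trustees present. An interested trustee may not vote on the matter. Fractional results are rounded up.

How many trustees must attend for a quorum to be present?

5

1/3 of 13 = 4.33, rounded up to 5.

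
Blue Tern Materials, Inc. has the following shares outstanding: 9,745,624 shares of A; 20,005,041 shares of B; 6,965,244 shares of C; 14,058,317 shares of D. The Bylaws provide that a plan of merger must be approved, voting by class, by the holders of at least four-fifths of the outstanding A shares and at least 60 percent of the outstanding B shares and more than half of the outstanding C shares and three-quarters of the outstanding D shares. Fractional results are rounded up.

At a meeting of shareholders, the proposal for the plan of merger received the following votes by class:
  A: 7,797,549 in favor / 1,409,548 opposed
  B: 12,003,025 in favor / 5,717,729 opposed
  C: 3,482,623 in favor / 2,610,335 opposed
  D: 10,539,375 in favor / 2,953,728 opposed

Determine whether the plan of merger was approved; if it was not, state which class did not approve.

A: 4/5 of 9745624 = 7796499.20, rounded up to 7796500; 7,796,500 required, 7,797,549 in favor — approved.
B: 3/5 of 20005041 = 12003024.60, rounded up to 12003025; 12,003,025 required, 12,003,025 in favor — approved.
C: a majority of 6965244 is 3482623; 3,482,623 required, 3,482,623 in favor — approved.
D: 3/4 of 14058317 = 10543737.75, rounded up to 10543738; 10,543,738 required, 10,539,375 in favor — not approved.

Not approved — the D shares did not give the required vote.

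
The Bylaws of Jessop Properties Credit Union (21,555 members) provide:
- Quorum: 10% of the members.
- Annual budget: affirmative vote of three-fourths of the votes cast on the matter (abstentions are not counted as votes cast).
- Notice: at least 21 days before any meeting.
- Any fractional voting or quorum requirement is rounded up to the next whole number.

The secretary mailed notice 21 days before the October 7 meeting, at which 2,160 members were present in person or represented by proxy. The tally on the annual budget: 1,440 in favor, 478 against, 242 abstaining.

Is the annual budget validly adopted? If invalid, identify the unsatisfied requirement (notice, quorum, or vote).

Notice: 21 days given; 21 required. Satisfied.
Quorum: 10% of 21,555 = 2,155.50, rounded up to 2,156; 2,160 present. Satisfied.
Vote: requires three-fourths of the votes cast (2,160 − 242 abstaining = 1,918); 3/4 of 1918 = 1438.50, rounded up to 1439, so 1,439 needed; 1,440 in favor. Satisfied.

Valid — all requirements satisfied.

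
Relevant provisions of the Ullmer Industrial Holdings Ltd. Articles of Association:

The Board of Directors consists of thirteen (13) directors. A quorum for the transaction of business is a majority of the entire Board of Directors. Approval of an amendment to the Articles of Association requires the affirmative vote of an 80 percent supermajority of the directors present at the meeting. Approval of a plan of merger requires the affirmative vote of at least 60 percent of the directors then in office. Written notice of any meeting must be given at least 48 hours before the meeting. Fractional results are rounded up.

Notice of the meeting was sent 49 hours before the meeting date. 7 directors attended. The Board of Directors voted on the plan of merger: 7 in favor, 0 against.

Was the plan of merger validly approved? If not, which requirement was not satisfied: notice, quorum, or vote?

Notice: 49 hours given; 48 required (49 ≥ 48). Satisfied.
Quorum: 7 present; quorum is 7. Satisfied.
Vote: the plan of merger requires three-fifths of the directors then in office (13). 3/5 of 13 = 7.80, rounded up to 8, so 8 affirmative votes are needed; 7 voted in favor. Not satisfied.

Invalid — vote requirement not satisfied.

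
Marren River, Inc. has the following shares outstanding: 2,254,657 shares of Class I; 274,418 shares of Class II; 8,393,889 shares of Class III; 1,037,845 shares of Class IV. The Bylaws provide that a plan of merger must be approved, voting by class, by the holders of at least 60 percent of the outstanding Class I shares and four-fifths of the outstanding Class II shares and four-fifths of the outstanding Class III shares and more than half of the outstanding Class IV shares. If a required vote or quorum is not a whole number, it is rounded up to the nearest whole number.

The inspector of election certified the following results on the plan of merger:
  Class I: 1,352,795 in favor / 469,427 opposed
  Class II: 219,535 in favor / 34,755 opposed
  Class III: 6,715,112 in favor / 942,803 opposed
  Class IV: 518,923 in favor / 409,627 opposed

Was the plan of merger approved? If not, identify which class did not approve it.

Approved — every class gave the required vote.

Class I: 3/5 of 2254657 = 1352794.20, rounded up to 1352795; 1,352,795 required, 1,352,795 in favor — approved.
Class II: 4/5 of 274418 = 219534.40, rounded up to 219535; 219,535 required, 219,535 in favor — approved.
Class III: 4/5 of 8393889 = 6715111.20, rounded up to 6715112; 6,715,112 required, 6,715,112 in favor — approved.
Class IV: a majority of 1037845 is 518923; 518,923 required, 518,923 in favor — approved.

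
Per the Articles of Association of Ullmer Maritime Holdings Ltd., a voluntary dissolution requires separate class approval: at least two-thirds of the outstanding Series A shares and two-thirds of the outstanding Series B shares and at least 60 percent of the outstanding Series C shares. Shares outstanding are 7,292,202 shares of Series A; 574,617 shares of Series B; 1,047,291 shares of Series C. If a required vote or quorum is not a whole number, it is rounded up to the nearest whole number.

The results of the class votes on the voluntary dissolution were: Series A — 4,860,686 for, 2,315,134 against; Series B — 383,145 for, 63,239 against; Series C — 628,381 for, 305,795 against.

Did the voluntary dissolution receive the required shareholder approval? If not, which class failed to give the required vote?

Series A: 2/3 of 7292202 = 4861468; 4,861,468 required, 4,860,686 in favor — not approved.
Series B: 2/3 of 574617 = 383078; 383,078 required, 383,145 in favor — approved.
Series C: 3/5 of 1047291 = 628374.60, rounded up to 628375; 628,375 required, 628,381 in favor — approved.

Not approved — the Series A shares did not give the required vote.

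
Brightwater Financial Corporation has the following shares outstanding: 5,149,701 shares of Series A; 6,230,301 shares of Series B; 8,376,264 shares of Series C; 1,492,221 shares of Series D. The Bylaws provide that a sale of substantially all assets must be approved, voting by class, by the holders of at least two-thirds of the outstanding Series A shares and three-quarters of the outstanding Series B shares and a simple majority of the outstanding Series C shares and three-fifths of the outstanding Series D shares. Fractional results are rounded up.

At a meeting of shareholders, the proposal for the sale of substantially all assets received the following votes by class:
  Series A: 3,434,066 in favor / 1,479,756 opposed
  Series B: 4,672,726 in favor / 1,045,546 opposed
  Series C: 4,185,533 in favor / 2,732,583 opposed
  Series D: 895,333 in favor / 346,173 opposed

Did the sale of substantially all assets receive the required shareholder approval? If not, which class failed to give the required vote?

Not approved — the Series C shares did not give the required vote.

Series A: 2/3 of 5149701 = 3433134; 3,433,134 required, 3,434,066 in favor — approved.
Series B: 3/4 of 6230301 = 4672725.75, rounded up to 4672726; 4,672,726 required, 4,672,726 in favor — approved.
Series C: a majority of 8376264 is 4188133; 4,188,133 required, 4,185,533 in favor — not approved.
Series D: 3/5 of 1492221 = 895332.60, rounded up to 895333; 895,333 required, 895,333 in favor — approved.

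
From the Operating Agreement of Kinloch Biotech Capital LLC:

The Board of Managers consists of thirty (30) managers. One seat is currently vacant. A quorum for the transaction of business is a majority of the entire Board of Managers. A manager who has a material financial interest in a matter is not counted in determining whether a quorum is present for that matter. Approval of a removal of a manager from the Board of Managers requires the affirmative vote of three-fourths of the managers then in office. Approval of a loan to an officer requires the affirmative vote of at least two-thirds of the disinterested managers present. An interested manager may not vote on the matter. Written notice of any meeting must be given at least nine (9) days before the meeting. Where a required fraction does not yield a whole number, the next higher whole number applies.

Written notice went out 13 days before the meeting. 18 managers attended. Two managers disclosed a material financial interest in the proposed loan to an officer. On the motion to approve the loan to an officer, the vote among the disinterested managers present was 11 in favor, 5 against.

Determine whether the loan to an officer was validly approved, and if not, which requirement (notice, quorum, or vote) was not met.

Notice: 13 days given; 9 required (13 ≥ 9). Satisfied.
Quorum: 18 present, but the 2 interested managers do not count, leaving 16. Quorum is 16. Satisfied.
Vote: the loan to an officer requires two-thirds of the disinterested managers present (18 − 2 = 16). 2/3 of 16 = 10.67, rounded up to 11, so 11 affirmative votes are needed; 11 voted in favor. Satisfied.

Valid — all requirements satisfied.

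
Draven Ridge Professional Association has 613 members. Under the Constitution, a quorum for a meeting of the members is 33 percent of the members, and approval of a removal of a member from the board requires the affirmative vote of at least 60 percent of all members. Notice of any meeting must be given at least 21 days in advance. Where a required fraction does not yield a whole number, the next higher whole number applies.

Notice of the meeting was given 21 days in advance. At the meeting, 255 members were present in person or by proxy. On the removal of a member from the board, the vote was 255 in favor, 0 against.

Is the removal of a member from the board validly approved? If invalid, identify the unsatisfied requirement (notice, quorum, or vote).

Invalid — vote requirement not satisfied.

Notice: 21 days given; 21 required. Satisfied.
Quorum: 33% of 613 = 202.29, rounded up to 203; 255 present. Satisfied.
Vote: requires three-fifths of all members (613); 3/5 of 613 = 367.80, rounded up to 368, so 368 needed; 255 in favor. Not satisfied.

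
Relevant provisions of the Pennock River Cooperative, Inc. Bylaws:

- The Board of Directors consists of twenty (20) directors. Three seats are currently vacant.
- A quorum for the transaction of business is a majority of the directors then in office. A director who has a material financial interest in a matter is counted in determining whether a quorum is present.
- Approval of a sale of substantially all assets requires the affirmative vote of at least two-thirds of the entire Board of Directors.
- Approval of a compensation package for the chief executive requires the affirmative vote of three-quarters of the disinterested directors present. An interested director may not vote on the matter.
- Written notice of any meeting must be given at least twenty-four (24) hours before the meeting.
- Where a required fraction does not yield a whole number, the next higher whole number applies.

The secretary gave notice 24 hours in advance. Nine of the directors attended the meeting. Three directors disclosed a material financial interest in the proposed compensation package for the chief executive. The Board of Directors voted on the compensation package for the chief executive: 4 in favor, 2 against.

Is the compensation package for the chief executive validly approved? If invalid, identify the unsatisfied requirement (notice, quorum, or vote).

Notice: 24 hours given; 24 required (24 ≥ 24). Satisfied.
Quorum: 9 present (interested directors count toward quorum); quorum is 9. Satisfied.
Vote: the compensation package for the chief executive requires three-fourths of the disinterested directors present (9 − 3 = 6). 3/4 of 6 = 4.50, rounded up to 5, so 5 affirmative votes are needed; 4 voted in favor. Not satisfied.

Invalid — vote requirement not satisfied.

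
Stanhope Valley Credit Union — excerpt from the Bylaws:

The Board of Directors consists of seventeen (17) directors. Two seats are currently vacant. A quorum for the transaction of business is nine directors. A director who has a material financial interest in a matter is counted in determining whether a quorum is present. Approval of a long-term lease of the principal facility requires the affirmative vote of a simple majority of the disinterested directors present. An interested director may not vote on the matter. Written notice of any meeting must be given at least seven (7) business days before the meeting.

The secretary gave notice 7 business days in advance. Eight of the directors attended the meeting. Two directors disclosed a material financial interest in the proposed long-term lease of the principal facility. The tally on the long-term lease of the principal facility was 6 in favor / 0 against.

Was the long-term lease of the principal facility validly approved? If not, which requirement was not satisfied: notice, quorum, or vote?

Invalid — quorum requirement not satisfied.

Notice: 7 business days given; 7 required (7 ≥ 7). Satisfied.
Quorum: 8 present (interested directors count toward quorum); quorum is 9. Not satisfied.
Vote: the long-term lease of the principal facility requires a majority of the disinterested directors present (8 − 2 = 6). A majority of 6 is 4, so 4 affirmative votes are needed; 6 voted in favor. Satisfied. (Moot — without a quorum no business can be validly transacted.)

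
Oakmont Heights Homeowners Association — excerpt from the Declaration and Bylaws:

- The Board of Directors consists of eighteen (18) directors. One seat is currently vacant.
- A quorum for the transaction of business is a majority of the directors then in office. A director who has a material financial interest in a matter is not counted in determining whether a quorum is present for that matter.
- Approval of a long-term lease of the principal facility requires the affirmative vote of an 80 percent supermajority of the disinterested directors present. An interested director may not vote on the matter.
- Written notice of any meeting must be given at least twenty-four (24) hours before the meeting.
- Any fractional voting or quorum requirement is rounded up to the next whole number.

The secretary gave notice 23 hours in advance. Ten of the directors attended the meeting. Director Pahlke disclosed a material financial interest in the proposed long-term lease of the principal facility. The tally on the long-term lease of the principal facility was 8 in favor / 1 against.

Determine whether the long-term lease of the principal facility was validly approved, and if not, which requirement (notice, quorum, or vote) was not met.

Notice: 23 hours given; 24 required (23 < 24). Not satisfied.
Quorum: 10 present, but the 1 interested director does not count, leaving 9. Quorum is 9. Satisfied.
Vote: the long-term lease of the principal facility requires four-fifths of the disinterested directors present (10 − 1 = 9). 4/5 of 9 = 7.20, rounded up to 8, so 8 affirmative votes are needed; 8 voted in favor. Satisfied.

Invalid — notice requirement not satisfied.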